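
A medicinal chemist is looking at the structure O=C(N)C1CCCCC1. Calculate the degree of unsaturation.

2

Degree of unsaturation = (number of rings) + (number of π bonds).
Ring closures in the SMILES: 1.
π bonds: 1 double bond (each 1 DoU) → 1 DoU from unsaturation.
Total DoU = 1 + 1 = 2.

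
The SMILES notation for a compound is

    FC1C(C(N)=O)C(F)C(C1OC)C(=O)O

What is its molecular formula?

C8H11F2NO4

Walk through each heavy atom and fill implicit hydrogens from standard valence (C 4, N 3, O 2, S 2, halogen 1):
  atom 1: F (halogen, monovalent) → 0 H
  atom 2: C, bond orders sum to 3 (valence 4) → 1 H
  atom 3: C, bond orders sum to 3 (valence 4) → 1 H
  atom 4: C, bond orders sum to 4 (valence 4) → 0 H
  atom 5: N, bond orders sum to 1 (valence 3) → 2 H
  atom 6: O, bond orders sum to 2 (valence 2) → 0 H
  atom 7: C, bond orders sum to 3 (valence 4) → 1 H
  atom 8: F (halogen, monovalent) → 0 H
  atom 9: C, bond orders sum to 3 (valence 4) → 1 H
  atom 10: C, bond orders sum to 3 (valence 4) → 1 H
  atom 11: O, bond orders sum to 2 (valence 2) → 0 H
  atom 12: C, bond orders sum to 1 (valence 4) → 3 H
  atom 13: C, bond orders sum to 4 (valence 4) → 0 H
  atom 14: O, bond orders sum to 2 (valence 2) → 0 H
  atom 15: O, bond orders sum to 1 (valence 2) → 1 H
Totals → C:8, H:11, F:2, N:1, O:4.
In Hill order: C8H11F2NO4.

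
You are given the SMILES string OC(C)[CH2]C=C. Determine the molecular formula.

C5H10O

Walk through each heavy atom and fill implicit hydrogens from standard valence (C 4, N 3, O 2, S 2, halogen 1):
  atom 1: O, bond orders sum to 1 (valence 2) → 1 H
  atom 2: C, bond orders sum to 3 (valence 4) → 1 H
  atom 3: C, bond orders sum to 1 (valence 4) → 3 H
  atom 4: C with explicit H count 2
  atom 5: C, bond orders sum to 3 (valence 4) → 1 H
  atom 6: C, bond orders sum to 2 (valence 4) → 2 H
Totals → C:5, H:10, O:1.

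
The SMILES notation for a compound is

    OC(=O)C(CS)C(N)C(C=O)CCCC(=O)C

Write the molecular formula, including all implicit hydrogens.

Walk through each heavy atom and fill implicit hydrogens from standard valence (C 4, N 3, O 2, S 2, halogen 1):
  atom 1: O, bond orders sum to 1 (valence 2) → 1 H
  atom 2: C, bond orders sum to 4 (valence 4) → 0 H
  atom 3: O, bond orders sum to 2 (valence 2) → 0 H
  atom 4: C, bond orders sum to 3 (valence 4) → 1 H
  atom 5: C, bond orders sum to 2 (valence 4) → 2 H
  atom 6: S, bond orders sum to 1 (valence 2) → 1 H
  atom 7: C, bond orders sum to 3 (valence 4) → 1 H
  atom 8: N, bond orders sum to 1 (valence 3) → 2 H
  atom 9: C, bond orders sum to 3 (valence 4) → 1 H
  atom 10: C, bond orders sum to 3 (valence 4) → 1 H
  atom 11: O, bond orders sum to 2 (valence 2) → 0 H
  atom 12: C, bond orders sum to 2 (valence 4) → 2 H
  atom 13: C, bond orders sum to 2 (valence 4) → 2 H
  atom 14: C, bond orders sum to 2 (valence 4) → 2 H
  atom 15: C, bond orders sum to 4 (valence 4) → 0 H
  atom 16: O, bond orders sum to 2 (valence 2) → 0 H
  atom 17: C, bond orders sum to 1 (valence 4) → 3 H
Totals → C:11, H:19, N:1, O:4, S:1.
In Hill order: C11H19NO4S.

C11H19NO4S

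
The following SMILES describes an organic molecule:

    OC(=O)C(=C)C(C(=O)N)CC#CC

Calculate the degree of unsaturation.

Molecular formula: C9H11NO3.
DoU = (2C + 2 + N − H − X) / 2, where X is the halogen count and O/S are ignored.
    = (2·9 + 2 + 1 − 11 − 0) / 2 = 10 / 2 = 5.

5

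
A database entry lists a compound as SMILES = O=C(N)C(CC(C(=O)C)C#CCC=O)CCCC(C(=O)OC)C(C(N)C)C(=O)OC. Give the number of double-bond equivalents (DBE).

Molecular formula: C21H32N2O7.
DoU = (2C + 2 + N − H − X) / 2, where X is the halogen count and O/S are ignored.
    = (2·21 + 2 + 2 − 32 − 0) / 2 = 14 / 2 = 7.

7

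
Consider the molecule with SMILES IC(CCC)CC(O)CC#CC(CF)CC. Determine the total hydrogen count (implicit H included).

22

Walk through each heavy atom and fill implicit hydrogens from standard valence (C 4, N 3, O 2, S 2, halogen 1):
  atom 1: I (halogen, monovalent) → 0 H
  atom 2: C, bond orders sum to 3 (valence 4) → 1 H
  atom 3: C, bond orders sum to 2 (valence 4) → 2 H
  atom 4: C, bond orders sum to 2 (valence 4) → 2 H
  atom 5: C, bond orders sum to 1 (valence 4) → 3 H
  atom 6: C, bond orders sum to 2 (valence 4) → 2 H
  atom 7: C, bond orders sum to 3 (valence 4) → 1 H
  atom 8: O, bond orders sum to 1 (valence 2) → 1 H
  atom 9: C, bond orders sum to 2 (valence 4) → 2 H
  atom 10: C, bond orders sum to 4 (valence 4) → 0 H
  atom 11: C, bond orders sum to 4 (valence 4) → 0 H
  atom 12: C, bond orders sum to 3 (valence 4) → 1 H
  atom 13: C, bond orders sum to 2 (valence 4) → 2 H
  atom 14: F (halogen, monovalent) → 0 H
  atom 15: C, bond orders sum to 2 (valence 4) → 2 H
  atom 16: C, bond orders sum to 1 (valence 4) → 3 H
Total hydrogens: 22.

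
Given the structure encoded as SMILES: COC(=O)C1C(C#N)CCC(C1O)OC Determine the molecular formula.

Walk through each heavy atom and fill implicit hydrogens from standard valence (C 4, N 3, O 2, S 2, halogen 1):
  atom 1: C, bond orders sum to 1 (valence 4) → 3 H
  atom 2: O, bond orders sum to 2 (valence 2) → 0 H
  atom 3: C, bond orders sum to 4 (valence 4) → 0 H
  atom 4: O, bond orders sum to 2 (valence 2) → 0 H
  atom 5: C, bond orders sum to 3 (valence 4) → 1 H
  atom 6: C, bond orders sum to 3 (valence 4) → 1 H
  atom 7: C, bond orders sum to 4 (valence 4) → 0 H
  atom 8: N, bond orders sum to 3 (valence 3) → 0 H
  atom 9: C, bond orders sum to 2 (valence 4) → 2 H
  atom 10: C, bond orders sum to 2 (valence 4) → 2 H
  atom 11: C, bond orders sum to 3 (valence 4) → 1 H
  atom 12: C, bond orders sum to 3 (valence 4) → 1 H
  atom 13: O, bond orders sum to 1 (valence 2) → 1 H
  atom 14: O, bond orders sum to 2 (valence 2) → 0 H
  atom 15: C, bond orders sum to 1 (valence 4) → 3 H
Totals → C:10, H:15, N:1, O:4.
In Hill order: C10H15NO4.

C10H15NO4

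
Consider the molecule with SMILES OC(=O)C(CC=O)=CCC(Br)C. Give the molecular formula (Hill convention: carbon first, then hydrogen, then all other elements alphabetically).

Walk through each heavy atom and fill implicit hydrogens from standard valence (C 4, N 3, O 2, S 2, halogen 1):
  atom 1: O, bond orders sum to 1 (valence 2) → 1 H
  atom 2: C, bond orders sum to 4 (valence 4) → 0 H
  atom 3: O, bond orders sum to 2 (valence 2) → 0 H
  atom 4: C, bond orders sum to 4 (valence 4) → 0 H
  atom 5: C, bond orders sum to 2 (valence 4) → 2 H
  atom 6: C, bond orders sum to 3 (valence 4) → 1 H
  atom 7: O, bond orders sum to 2 (valence 2) → 0 H
  atom 8: C, bond orders sum to 3 (valence 4) → 1 H
  atom 9: C, bond orders sum to 2 (valence 4) → 2 H
  atom 10: C, bond orders sum to 3 (valence 4) → 1 H
  atom 11: Br (halogen, monovalent) → 0 H
  atom 12: C, bond orders sum to 1 (valence 4) → 3 H
Totals → C:8, H:11, Br:1, O:3.

C8H11BrO3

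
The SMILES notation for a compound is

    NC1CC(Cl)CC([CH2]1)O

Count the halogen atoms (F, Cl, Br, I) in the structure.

Halogen atoms appear at heavy-atom position 5 (1×Cl).
Other groups present: 1 hydroxyl, 1 primary amine.
Halogen count: 1.

1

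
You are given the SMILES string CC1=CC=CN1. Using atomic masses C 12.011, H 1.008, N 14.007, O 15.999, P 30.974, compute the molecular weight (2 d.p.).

81.12 g/mol

First, the molecular formula is C5H7N (counting implicit H from valence).
  C: 5 × 12.011 = 60.055
  H: 7 × 1.008 = 7.056
  N: 1 × 14.007 = 14.007
Sum: 5×12.011 + 7×1.008 + 1×14.007 = 81.118 → 81.12 g/mol.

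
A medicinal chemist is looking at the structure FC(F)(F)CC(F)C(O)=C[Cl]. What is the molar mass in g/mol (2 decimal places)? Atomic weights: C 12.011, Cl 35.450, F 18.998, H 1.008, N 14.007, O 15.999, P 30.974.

First, the molecular formula is C5H5ClF4O (counting implicit H from valence).
  C: 5 × 12.011 = 60.055
  Cl: 1 × 35.450 = 35.450
  F: 4 × 18.998 = 75.992
  H: 5 × 1.008 = 5.040
  O: 1 × 15.999 = 15.999
Sum: 5×12.011 + 1×35.450 + 4×18.998 + 5×1.008 + 1×15.999 = 192.536 → 192.54 g/mol.

192.54 g/mol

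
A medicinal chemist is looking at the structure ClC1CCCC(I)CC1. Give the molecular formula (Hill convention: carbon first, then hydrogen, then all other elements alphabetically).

C7H12ClI

Walk through each heavy atom and fill implicit hydrogens from standard valence (C 4, N 3, O 2, S 2, halogen 1):
  atom 1: Cl (halogen, monovalent) → 0 H
  atom 2: C, bond orders sum to 3 (valence 4) → 1 H
  atom 3: C, bond orders sum to 2 (valence 4) → 2 H
  atom 4: C, bond orders sum to 2 (valence 4) → 2 H
  atom 5: C, bond orders sum to 2 (valence 4) → 2 H
  atom 6: C, bond orders sum to 3 (valence 4) → 1 H
  atom 7: I (halogen, monovalent) → 0 H
  atom 8: C, bond orders sum to 2 (valence 4) → 2 H
  atom 9: C, bond orders sum to 2 (valence 4) → 2 H
Totals → C:7, H:12, Cl:1, I:1.
In Hill order: C7H12ClI.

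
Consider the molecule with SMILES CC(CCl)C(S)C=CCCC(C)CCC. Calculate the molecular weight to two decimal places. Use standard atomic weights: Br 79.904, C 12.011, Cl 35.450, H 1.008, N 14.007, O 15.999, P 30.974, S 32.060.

248.85 g/mol

First, the molecular formula is C13H25ClS (counting implicit H from valence).
  C: 13 × 12.011 = 156.143
  Cl: 1 × 35.450 = 35.450
  H: 25 × 1.008 = 25.200
  S: 1 × 32.060 = 32.060
Sum: 13×12.011 + 1×35.450 + 25×1.008 + 1×32.060 = 248.853 → 248.85 g/mol.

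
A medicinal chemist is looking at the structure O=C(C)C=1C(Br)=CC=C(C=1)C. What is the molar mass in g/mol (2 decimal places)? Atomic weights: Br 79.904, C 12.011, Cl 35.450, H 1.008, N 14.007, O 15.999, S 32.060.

213.07 g/mol

First, the molecular formula is C9H9BrO (counting implicit H from valence).
  Br: 1 × 79.904 = 79.904
  C: 9 × 12.011 = 108.099
  H: 9 × 1.008 = 9.072
  O: 1 × 15.999 = 15.999
Sum: 1×79.904 + 9×12.011 + 9×1.008 + 1×15.999 = 213.074 → 213.07 g/mol.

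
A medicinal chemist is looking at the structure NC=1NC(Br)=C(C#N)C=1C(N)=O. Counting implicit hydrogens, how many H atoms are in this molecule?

Walk through each heavy atom and fill implicit hydrogens from standard valence (C 4, N 3, O 2, S 2, halogen 1):
  atom 1: N, bond orders sum to 1 (valence 3) → 2 H
  atom 2: C, bond orders sum to 4 (valence 4) → 0 H
  atom 3: N, bond orders sum to 2 (valence 3) → 1 H
  atom 4: C, bond orders sum to 4 (valence 4) → 0 H
  atom 5: Br (halogen, monovalent) → 0 H
  atom 6: C, bond orders sum to 4 (valence 4) → 0 H
  atom 7: C, bond orders sum to 4 (valence 4) → 0 H
  atom 8: N, bond orders sum to 3 (valence 3) → 0 H
  atom 9: C, bond orders sum to 4 (valence 4) → 0 H
  atom 10: C, bond orders sum to 4 (valence 4) → 0 H
  atom 11: N, bond orders sum to 1 (valence 3) → 2 H
  atom 12: O, bond orders sum to 2 (valence 2) → 0 H
Total hydrogens: 5.

5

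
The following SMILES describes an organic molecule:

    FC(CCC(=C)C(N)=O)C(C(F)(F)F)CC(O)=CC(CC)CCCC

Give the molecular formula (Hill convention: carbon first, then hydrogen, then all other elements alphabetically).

C18H29F4NO2

Walk through each heavy atom and fill implicit hydrogens from standard valence (C 4, N 3, O 2, S 2, halogen 1):
  atom 1: F (halogen, monovalent) → 0 H
  atom 2: C, bond orders sum to 3 (valence 4) → 1 H
  atom 3: C, bond orders sum to 2 (valence 4) → 2 H
  atom 4: C, bond orders sum to 2 (valence 4) → 2 H
  atom 5: C, bond orders sum to 4 (valence 4) → 0 H
  atom 6: C, bond orders sum to 2 (valence 4) → 2 H
  atom 7: C, bond orders sum to 4 (valence 4) → 0 H
  atom 8: N, bond orders sum to 1 (valence 3) → 2 H
  atom 9: O, bond orders sum to 2 (valence 2) → 0 H
  atom 10: C, bond orders sum to 3 (valence 4) → 1 H
  atom 11: C, bond orders sum to 4 (valence 4) → 0 H
  atom 12: F (halogen, monovalent) → 0 H
  atom 13: F (halogen, monovalent) → 0 H
  atom 14: F (halogen, monovalent) → 0 H
  atom 15: C, bond orders sum to 2 (valence 4) → 2 H
  atom 16: C, bond orders sum to 4 (valence 4) → 0 H
  atom 17: O, bond orders sum to 1 (valence 2) → 1 H
  atom 18: C, bond orders sum to 3 (valence 4) → 1 H
  atom 19: C, bond orders sum to 3 (valence 4) → 1 H
  atom 20: C, bond orders sum to 2 (valence 4) → 2 H
  atom 21: C, bond orders sum to 1 (valence 4) → 3 H
  atom 22: C, bond orders sum to 2 (valence 4) → 2 H
  atom 23: C, bond orders sum to 2 (valence 4) → 2 H
  atom 24: C, bond orders sum to 2 (valence 4) → 2 H
  atom 25: C, bond orders sum to 1 (valence 4) → 3 H
Totals → C:18, H:29, F:4, N:1, O:2.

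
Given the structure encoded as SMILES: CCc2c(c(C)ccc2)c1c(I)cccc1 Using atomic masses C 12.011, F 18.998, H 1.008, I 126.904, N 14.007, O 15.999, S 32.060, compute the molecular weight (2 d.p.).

First, the molecular formula is C15H15I (counting implicit H from valence).
  C: 15 × 12.011 = 180.165
  H: 15 × 1.008 = 15.120
  I: 1 × 126.904 = 126.904
Sum: 15×12.011 + 15×1.008 + 1×126.904 = 322.189 → 322.19 g/mol.

322.19 g/mol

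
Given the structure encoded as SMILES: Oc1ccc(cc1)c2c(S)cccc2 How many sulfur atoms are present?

Scan the SMILES for S atoms (remember two-letter symbols like Cl and Br are single atoms).
Sulfur count: 1.

1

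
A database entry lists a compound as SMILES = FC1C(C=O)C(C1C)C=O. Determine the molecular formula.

C7H9FO2

Walk through each heavy atom and fill implicit hydrogens from standard valence (C 4, N 3, O 2, S 2, halogen 1):
  atom 1: F (halogen, monovalent) → 0 H
  atom 2: C, bond orders sum to 3 (valence 4) → 1 H
  atom 3: C, bond orders sum to 3 (valence 4) → 1 H
  atom 4: C, bond orders sum to 3 (valence 4) → 1 H
  atom 5: O, bond orders sum to 2 (valence 2) → 0 H
  atom 6: C, bond orders sum to 3 (valence 4) → 1 H
  atom 7: C, bond orders sum to 3 (valence 4) → 1 H
  atom 8: C, bond orders sum to 1 (valence 4) → 3 H
  atom 9: C, bond orders sum to 3 (valence 4) → 1 H
  atom 10: O, bond orders sum to 2 (valence 2) → 0 H
Totals → C:7, H:9, F:1, O:2.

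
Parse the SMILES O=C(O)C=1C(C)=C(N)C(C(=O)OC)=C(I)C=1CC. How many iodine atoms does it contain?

1

Scan the SMILES for I atoms (remember two-letter symbols like Cl and Br are single atoms).
Iodine count: 1.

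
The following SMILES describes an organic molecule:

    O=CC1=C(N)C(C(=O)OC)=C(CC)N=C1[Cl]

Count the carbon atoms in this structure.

10

Count every carbon token in the SMILES (each C, including those in ring-closure positions and inside branches).
Carbon count: 10.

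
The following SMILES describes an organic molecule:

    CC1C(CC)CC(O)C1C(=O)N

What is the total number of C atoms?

9

Count every carbon token in the SMILES (each C, including those in ring-closure positions and inside branches).
Carbon count: 9.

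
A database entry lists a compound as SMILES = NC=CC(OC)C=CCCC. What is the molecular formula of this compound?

Walk through each heavy atom and fill implicit hydrogens from standard valence (C 4, N 3, O 2, S 2, halogen 1):
  atom 1: N, bond orders sum to 1 (valence 3) → 2 H
  atom 2: C, bond orders sum to 3 (valence 4) → 1 H
  atom 3: C, bond orders sum to 3 (valence 4) → 1 H
  atom 4: C, bond orders sum to 3 (valence 4) → 1 H
  atom 5: O, bond orders sum to 2 (valence 2) → 0 H
  atom 6: C, bond orders sum to 1 (valence 4) → 3 H
  atom 7: C, bond orders sum to 3 (valence 4) → 1 H
  atom 8: C, bond orders sum to 3 (valence 4) → 1 H
  atom 9: C, bond orders sum to 2 (valence 4) → 2 H
  atom 10: C, bond orders sum to 2 (valence 4) → 2 H
  atom 11: C, bond orders sum to 1 (valence 4) → 3 H
Totals → C:9, H:17, N:1, O:1.
In Hill order: C9H17NO.

C9H17NO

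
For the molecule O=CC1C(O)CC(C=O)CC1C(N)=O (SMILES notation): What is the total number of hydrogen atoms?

Walk through each heavy atom and fill implicit hydrogens from standard valence (C 4, N 3, O 2, S 2, halogen 1):
  atom 1: O, bond orders sum to 2 (valence 2) → 0 H
  atom 2: C, bond orders sum to 3 (valence 4) → 1 H
  atom 3: C, bond orders sum to 3 (valence 4) → 1 H
  atom 4: C, bond orders sum to 3 (valence 4) → 1 H
  atom 5: O, bond orders sum to 1 (valence 2) → 1 H
  atom 6: C, bond orders sum to 2 (valence 4) → 2 H
  atom 7: C, bond orders sum to 3 (valence 4) → 1 H
  atom 8: C, bond orders sum to 3 (valence 4) → 1 H
  atom 9: O, bond orders sum to 2 (valence 2) → 0 H
  atom 10: C, bond orders sum to 2 (valence 4) → 2 H
  atom 11: C, bond orders sum to 3 (valence 4) → 1 H
  atom 12: C, bond orders sum to 4 (valence 4) → 0 H
  atom 13: N, bond orders sum to 1 (valence 3) → 2 H
  atom 14: O, bond orders sum to 2 (valence 2) → 0 H
Total hydrogens: 13.

13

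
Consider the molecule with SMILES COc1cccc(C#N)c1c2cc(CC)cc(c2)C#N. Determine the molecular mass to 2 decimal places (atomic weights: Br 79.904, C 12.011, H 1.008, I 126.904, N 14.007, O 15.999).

262.31 g/mol

First, the molecular formula is C17H14N2O (counting implicit H from valence).
  C: 17 × 12.011 = 204.187
  H: 14 × 1.008 = 14.112
  N: 2 × 14.007 = 28.014
  O: 1 × 15.999 = 15.999
Sum: 17×12.011 + 14×1.008 + 2×14.007 + 1×15.999 = 262.312 → 262.31 g/mol.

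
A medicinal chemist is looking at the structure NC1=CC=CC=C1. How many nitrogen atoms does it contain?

1

Scan the SMILES for N atoms (remember two-letter symbols like Cl and Br are single atoms).
Nitrogen count: 1.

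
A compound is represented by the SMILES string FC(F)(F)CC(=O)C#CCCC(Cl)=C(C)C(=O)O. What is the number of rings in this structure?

In SMILES, each pair of matching ring-closure digits denotes one ring-closing bond; the number of such bonds equals the number of independent rings.
Ring-closure bonds here: 0.

0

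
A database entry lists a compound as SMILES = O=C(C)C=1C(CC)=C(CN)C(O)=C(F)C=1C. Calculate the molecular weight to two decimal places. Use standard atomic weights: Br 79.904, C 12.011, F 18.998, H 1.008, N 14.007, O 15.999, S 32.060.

First, the molecular formula is C12H16FNO2 (counting implicit H from valence).
  C: 12 × 12.011 = 144.132
  F: 1 × 18.998 = 18.998
  H: 16 × 1.008 = 16.128
  N: 1 × 14.007 = 14.007
  O: 2 × 15.999 = 31.998
Sum: 12×12.011 + 1×18.998 + 16×1.008 + 1×14.007 + 2×15.999 = 225.263 → 225.26 g/mol.

225.26 g/mol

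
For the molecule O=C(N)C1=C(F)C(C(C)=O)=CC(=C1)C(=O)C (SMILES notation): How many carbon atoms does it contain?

11

Count every carbon token in the SMILES (each C, including those in ring-closure positions and inside branches).
Carbon count: 11.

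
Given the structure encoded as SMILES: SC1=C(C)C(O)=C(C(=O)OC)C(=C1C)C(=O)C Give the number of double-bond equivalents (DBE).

Molecular formula: C12H14O4S.
DoU = (2C + 2 + N − H − X) / 2, where X is the halogen count and O/S are ignored.
    = (2·12 + 2 + 0 − 14 − 0) / 2 = 12 / 2 = 6.

6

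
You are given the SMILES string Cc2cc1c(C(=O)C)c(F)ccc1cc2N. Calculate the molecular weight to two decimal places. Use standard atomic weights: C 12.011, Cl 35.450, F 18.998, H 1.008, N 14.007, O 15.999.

217.24 g/mol

First, the molecular formula is C13H12FNO (counting implicit H from valence).
  C: 13 × 12.011 = 156.143
  F: 1 × 18.998 = 18.998
  H: 12 × 1.008 = 12.096
  N: 1 × 14.007 = 14.007
  O: 1 × 15.999 = 15.999
Sum: 13×12.011 + 1×18.998 + 12×1.008 + 1×14.007 + 1×15.999 = 217.243 → 217.24 g/mol.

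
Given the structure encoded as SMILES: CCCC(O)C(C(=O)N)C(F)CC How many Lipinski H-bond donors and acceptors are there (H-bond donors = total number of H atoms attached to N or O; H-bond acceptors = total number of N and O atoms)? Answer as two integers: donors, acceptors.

3, 3

Donors: find every N or O and count the H atoms it carries.
  atom 5 (O): bond orders sum to 1 → 1 H
  atom 8 (O): bond orders sum to 2 → 0 H
  atom 9 (N): bond orders sum to 1 → 2 H
Lipinski HBD = 3.
Acceptors: N atoms = 1, O atoms = 2 → HBA = 3.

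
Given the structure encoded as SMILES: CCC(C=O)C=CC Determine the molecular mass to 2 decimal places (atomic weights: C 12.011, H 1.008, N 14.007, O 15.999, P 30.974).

112.17 g/mol

First, the molecular formula is C7H12O (counting implicit H from valence).
  C: 7 × 12.011 = 84.077
  H: 12 × 1.008 = 12.096
  O: 1 × 15.999 = 15.999
Sum: 7×12.011 + 12×1.008 + 1×15.999 = 112.172 → 112.17 g/mol.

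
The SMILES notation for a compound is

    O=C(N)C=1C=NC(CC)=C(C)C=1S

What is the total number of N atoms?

2

Scan the SMILES for N atoms (remember two-letter symbols like Cl and Br are single atoms).
Nitrogen count: 2.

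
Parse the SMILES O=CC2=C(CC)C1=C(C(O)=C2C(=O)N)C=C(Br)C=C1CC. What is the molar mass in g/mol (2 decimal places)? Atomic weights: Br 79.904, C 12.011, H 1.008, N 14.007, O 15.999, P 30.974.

First, the molecular formula is C16H16BrNO3 (counting implicit H from valence).
  Br: 1 × 79.904 = 79.904
  C: 16 × 12.011 = 192.176
  H: 16 × 1.008 = 16.128
  N: 1 × 14.007 = 14.007
  O: 3 × 15.999 = 47.997
Sum: 1×79.904 + 16×12.011 + 16×1.008 + 1×14.007 + 3×15.999 = 350.212 → 350.21 g/mol.

350.21 g/mol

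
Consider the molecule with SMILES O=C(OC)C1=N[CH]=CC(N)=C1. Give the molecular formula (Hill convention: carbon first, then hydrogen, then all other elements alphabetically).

Walk through each heavy atom and fill implicit hydrogens from standard valence (C 4, N 3, O 2, S 2, halogen 1):
  atom 1: O, bond orders sum to 2 (valence 2) → 0 H
  atom 2: C, bond orders sum to 4 (valence 4) → 0 H
  atom 3: O, bond orders sum to 2 (valence 2) → 0 H
  atom 4: C, bond orders sum to 1 (valence 4) → 3 H
  atom 5: C, bond orders sum to 4 (valence 4) → 0 H
  atom 6: N, bond orders sum to 3 (valence 3) → 0 H
  atom 7: C with explicit H count 1
  atom 8: C, bond orders sum to 3 (valence 4) → 1 H
  atom 9: C, bond orders sum to 4 (valence 4) → 0 H
  atom 10: N, bond orders sum to 1 (valence 3) → 2 H
  atom 11: C, bond orders sum to 3 (valence 4) → 1 H
Totals → C:7, H:8, N:2, O:2.

C7H8N2O2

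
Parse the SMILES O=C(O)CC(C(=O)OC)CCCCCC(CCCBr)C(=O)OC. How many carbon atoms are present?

Count every carbon token in the SMILES (each C, including those in ring-closure positions and inside branches).
Carbon count: 16.

16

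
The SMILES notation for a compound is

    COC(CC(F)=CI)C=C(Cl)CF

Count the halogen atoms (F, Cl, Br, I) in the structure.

4

Halogen atoms appear at heavy-atom positions 6, 8, 11, 13 (1×Cl, 2×F, 1×I).
Other groups present: 2 alkene, 1 ether.
Halogen count: 4.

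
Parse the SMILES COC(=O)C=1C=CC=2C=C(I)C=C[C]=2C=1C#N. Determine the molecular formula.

Walk through each heavy atom and fill implicit hydrogens from standard valence (C 4, N 3, O 2, S 2, halogen 1):
  atom 1: C, bond orders sum to 1 (valence 4) → 3 H
  atom 2: O, bond orders sum to 2 (valence 2) → 0 H
  atom 3: C, bond orders sum to 4 (valence 4) → 0 H
  atom 4: O, bond orders sum to 2 (valence 2) → 0 H
  atom 5: C, bond orders sum to 4 (valence 4) → 0 H
  atom 6: C, bond orders sum to 3 (valence 4) → 1 H
  atom 7: C, bond orders sum to 3 (valence 4) → 1 H
  atom 8: C, bond orders sum to 4 (valence 4) → 0 H
  atom 9: C, bond orders sum to 3 (valence 4) → 1 H
  atom 10: C, bond orders sum to 4 (valence 4) → 0 H
  atom 11: I (halogen, monovalent) → 0 H
  atom 12: C, bond orders sum to 3 (valence 4) → 1 H
  atom 13: C, bond orders sum to 3 (valence 4) → 1 H
  atom 14: C with explicit H count 0
  atom 15: C, bond orders sum to 4 (valence 4) → 0 H
  atom 16: C, bond orders sum to 4 (valence 4) → 0 H
  atom 17: N, bond orders sum to 3 (valence 3) → 0 H
Totals → C:13, H:8, I:1, N:1, O:2.

C13H8INO2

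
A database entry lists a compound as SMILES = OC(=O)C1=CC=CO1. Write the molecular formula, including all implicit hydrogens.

Walk through each heavy atom and fill implicit hydrogens from standard valence (C 4, N 3, O 2, S 2, halogen 1):
  atom 1: O, bond orders sum to 1 (valence 2) → 1 H
  atom 2: C, bond orders sum to 4 (valence 4) → 0 H
  atom 3: O, bond orders sum to 2 (valence 2) → 0 H
  atom 4: C, bond orders sum to 4 (valence 4) → 0 H
  atom 5: C, bond orders sum to 3 (valence 4) → 1 H
  atom 6: C, bond orders sum to 3 (valence 4) → 1 H
  atom 7: C, bond orders sum to 3 (valence 4) → 1 H
  atom 8: O, bond orders sum to 2 (valence 2) → 0 H
Totals → C:5, H:4, O:3.

C5H4O3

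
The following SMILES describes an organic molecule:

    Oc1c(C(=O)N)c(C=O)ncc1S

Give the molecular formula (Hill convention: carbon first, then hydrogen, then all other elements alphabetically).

Walk through each heavy atom and fill implicit hydrogens from standard valence (C 4, N 3, O 2, S 2, halogen 1); for lowercase aromatic atoms, an aromatic c carries 1 H when it has two neighbours and 0 H with three, and aromatic n carries 0 H:
  atom 1: O, bond orders sum to 1 (valence 2) → 1 H
  atom 2: aromatic c, 3 neighbours → 0 H
  atom 3: aromatic c, 3 neighbours → 0 H
  atom 4: C, bond orders sum to 4 (valence 4) → 0 H
  atom 5: O, bond orders sum to 2 (valence 2) → 0 H
  atom 6: N, bond orders sum to 1 (valence 3) → 2 H
  atom 7: aromatic c, 3 neighbours → 0 H
  atom 8: C, bond orders sum to 3 (valence 4) → 1 H
  atom 9: O, bond orders sum to 2 (valence 2) → 0 H
  atom 10: aromatic n, 2 neighbours → 0 H
  atom 11: aromatic c, 2 neighbours → 1 H
  atom 12: aromatic c, 3 neighbours → 0 H
  atom 13: S, bond orders sum to 1 (valence 2) → 1 H
Totals → C:7, H:6, N:2, O:3, S:1.
In Hill order: C7H6N2O3S.

C7H6N2O3S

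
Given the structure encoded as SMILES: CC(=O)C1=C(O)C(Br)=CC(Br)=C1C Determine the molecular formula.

Walk through each heavy atom and fill implicit hydrogens from standard valence (C 4, N 3, O 2, S 2, halogen 1):
  atom 1: C, bond orders sum to 1 (valence 4) → 3 H
  atom 2: C, bond orders sum to 4 (valence 4) → 0 H
  atom 3: O, bond orders sum to 2 (valence 2) → 0 H
  atom 4: C, bond orders sum to 4 (valence 4) → 0 H
  atom 5: C, bond orders sum to 4 (valence 4) → 0 H
  atom 6: O, bond orders sum to 1 (valence 2) → 1 H
  atom 7: C, bond orders sum to 4 (valence 4) → 0 H
  atom 8: Br (halogen, monovalent) → 0 H
  atom 9: C, bond orders sum to 3 (valence 4) → 1 H
  atom 10: C, bond orders sum to 4 (valence 4) → 0 H
  atom 11: Br (halogen, monovalent) → 0 H
  atom 12: C, bond orders sum to 4 (valence 4) → 0 H
  atom 13: C, bond orders sum to 1 (valence 4) → 3 H
Totals → C:9, H:8, Br:2, O:2.
In Hill order: C9H8Br2O2.

C9H8Br2O2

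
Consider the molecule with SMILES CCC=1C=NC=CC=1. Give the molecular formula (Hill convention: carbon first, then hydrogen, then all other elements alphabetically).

C7H9N

Walk through each heavy atom and fill implicit hydrogens from standard valence (C 4, N 3, O 2, S 2, halogen 1):
  atom 1: C, bond orders sum to 1 (valence 4) → 3 H
  atom 2: C, bond orders sum to 2 (valence 4) → 2 H
  atom 3: C, bond orders sum to 4 (valence 4) → 0 H
  atom 4: C, bond orders sum to 3 (valence 4) → 1 H
  atom 5: N, bond orders sum to 3 (valence 3) → 0 H
  atom 6: C, bond orders sum to 3 (valence 4) → 1 H
  atom 7: C, bond orders sum to 3 (valence 4) → 1 H
  atom 8: C, bond orders sum to 3 (valence 4) → 1 H
Totals → C:7, H:9, N:1.
In Hill order: C7H9N.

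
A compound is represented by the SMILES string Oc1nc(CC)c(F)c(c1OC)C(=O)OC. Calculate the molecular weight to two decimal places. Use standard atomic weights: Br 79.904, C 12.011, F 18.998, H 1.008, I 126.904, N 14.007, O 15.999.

First, the molecular formula is C10H12FNO4 (counting implicit H from valence).
  C: 10 × 12.011 = 120.110
  F: 1 × 18.998 = 18.998
  H: 12 × 1.008 = 12.096
  N: 1 × 14.007 = 14.007
  O: 4 × 15.999 = 63.996
Sum: 10×12.011 + 1×18.998 + 12×1.008 + 1×14.007 + 4×15.999 = 229.207 → 229.21 g/mol.

229.21 g/mol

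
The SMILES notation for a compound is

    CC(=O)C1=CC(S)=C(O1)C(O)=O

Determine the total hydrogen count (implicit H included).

6

Walk through each heavy atom and fill implicit hydrogens from standard valence (C 4, N 3, O 2, S 2, halogen 1):
  atom 1: C, bond orders sum to 1 (valence 4) → 3 H
  atom 2: C, bond orders sum to 4 (valence 4) → 0 H
  atom 3: O, bond orders sum to 2 (valence 2) → 0 H
  atom 4: C, bond orders sum to 4 (valence 4) → 0 H
  atom 5: C, bond orders sum to 3 (valence 4) → 1 H
  atom 6: C, bond orders sum to 4 (valence 4) → 0 H
  atom 7: S, bond orders sum to 1 (valence 2) → 1 H
  atom 8: C, bond orders sum to 4 (valence 4) → 0 H
  atom 9: O, bond orders sum to 2 (valence 2) → 0 H
  atom 10: C, bond orders sum to 4 (valence 4) → 0 H
  atom 11: O, bond orders sum to 1 (valence 2) → 1 H
  atom 12: O, bond orders sum to 2 (valence 2) → 0 H
Total hydrogens: 6.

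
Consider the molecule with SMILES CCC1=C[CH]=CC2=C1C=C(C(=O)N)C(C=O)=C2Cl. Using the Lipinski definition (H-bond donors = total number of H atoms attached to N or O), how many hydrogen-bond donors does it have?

2

Donors: find every N or O and count the H atoms it carries.
  atom 12 (O): bond orders sum to 2 → 0 H
  atom 13 (N): bond orders sum to 1 → 2 H
  atom 16 (O): bond orders sum to 2 → 0 H
Lipinski HBD = 2.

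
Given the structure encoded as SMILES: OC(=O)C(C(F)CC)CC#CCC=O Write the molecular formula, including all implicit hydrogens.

Walk through each heavy atom and fill implicit hydrogens from standard valence (C 4, N 3, O 2, S 2, halogen 1):
  atom 1: O, bond orders sum to 1 (valence 2) → 1 H
  atom 2: C, bond orders sum to 4 (valence 4) → 0 H
  atom 3: O, bond orders sum to 2 (valence 2) → 0 H
  atom 4: C, bond orders sum to 3 (valence 4) → 1 H
  atom 5: C, bond orders sum to 3 (valence 4) → 1 H
  atom 6: F (halogen, monovalent) → 0 H
  atom 7: C, bond orders sum to 2 (valence 4) → 2 H
  atom 8: C, bond orders sum to 1 (valence 4) → 3 H
  atom 9: C, bond orders sum to 2 (valence 4) → 2 H
  atom 10: C, bond orders sum to 4 (valence 4) → 0 H
  atom 11: C, bond orders sum to 4 (valence 4) → 0 H
  atom 12: C, bond orders sum to 2 (valence 4) → 2 H
  atom 13: C, bond orders sum to 3 (valence 4) → 1 H
  atom 14: O, bond orders sum to 2 (valence 2) → 0 H
Totals → C:10, H:13, F:1, O:3.
In Hill order: C10H13FO3.

C10H13FO3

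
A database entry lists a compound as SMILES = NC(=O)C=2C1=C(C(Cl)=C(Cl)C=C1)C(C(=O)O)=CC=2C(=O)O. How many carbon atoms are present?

Count every carbon token in the SMILES (each C, including those in ring-closure positions and inside branches).
Carbon count: 13.

13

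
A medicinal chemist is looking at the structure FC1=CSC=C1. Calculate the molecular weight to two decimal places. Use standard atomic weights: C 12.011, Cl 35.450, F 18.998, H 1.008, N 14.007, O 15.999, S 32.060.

First, the molecular formula is C4H3FS (counting implicit H from valence).
  C: 4 × 12.011 = 48.044
  F: 1 × 18.998 = 18.998
  H: 3 × 1.008 = 3.024
  S: 1 × 32.060 = 32.060
Sum: 4×12.011 + 1×18.998 + 3×1.008 + 1×32.060 = 102.126 → 102.13 g/mol.

102.13 g/mol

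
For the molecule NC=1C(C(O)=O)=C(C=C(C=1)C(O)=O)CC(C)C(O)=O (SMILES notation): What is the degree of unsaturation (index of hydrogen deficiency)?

Degree of unsaturation = (number of rings) + (number of π bonds).
Ring closures in the SMILES: 1.
π bonds: 6 double bonds (each 1 DoU) → 6 DoU from unsaturation.
Total DoU = 1 + 6 = 7.

7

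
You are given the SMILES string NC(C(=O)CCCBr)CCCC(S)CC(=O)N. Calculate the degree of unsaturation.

2

Degree of unsaturation = (number of rings) + (number of π bonds).
Ring closures in the SMILES: 0.
π bonds: 2 double bonds (each 1 DoU) → 2 DoU from unsaturation.
Total DoU = 0 + 2 = 2.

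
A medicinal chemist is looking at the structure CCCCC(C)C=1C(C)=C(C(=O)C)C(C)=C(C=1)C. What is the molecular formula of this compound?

Walk through each heavy atom and fill implicit hydrogens from standard valence (C 4, N 3, O 2, S 2, halogen 1):
  atom 1: C, bond orders sum to 1 (valence 4) → 3 H
  atom 2: C, bond orders sum to 2 (valence 4) → 2 H
  atom 3: C, bond orders sum to 2 (valence 4) → 2 H
  atom 4: C, bond orders sum to 2 (valence 4) → 2 H
  atom 5: C, bond orders sum to 3 (valence 4) → 1 H
  atom 6: C, bond orders sum to 1 (valence 4) → 3 H
  atom 7: C, bond orders sum to 4 (valence 4) → 0 H
  atom 8: C, bond orders sum to 4 (valence 4) → 0 H
  atom 9: C, bond orders sum to 1 (valence 4) → 3 H
  atom 10: C, bond orders sum to 4 (valence 4) → 0 H
  atom 11: C, bond orders sum to 4 (valence 4) → 0 H
  atom 12: O, bond orders sum to 2 (valence 2) → 0 H
  atom 13: C, bond orders sum to 1 (valence 4) → 3 H
  atom 14: C, bond orders sum to 4 (valence 4) → 0 H
  atom 15: C, bond orders sum to 1 (valence 4) → 3 H
  atom 16: C, bond orders sum to 4 (valence 4) → 0 H
  atom 17: C, bond orders sum to 3 (valence 4) → 1 H
  atom 18: C, bond orders sum to 1 (valence 4) → 3 H
Totals → C:17, H:26, O:1.
In Hill order: C17H26O.

C17H26O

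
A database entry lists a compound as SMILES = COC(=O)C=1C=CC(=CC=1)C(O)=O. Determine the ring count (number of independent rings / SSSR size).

In SMILES, each pair of matching ring-closure digits denotes one ring-closing bond; the number of such bonds equals the number of independent rings.
Ring-closure bonds here: 1.

1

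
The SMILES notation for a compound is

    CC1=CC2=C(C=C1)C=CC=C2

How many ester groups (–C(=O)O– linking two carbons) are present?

0

Scan the SMILES for the ester motif — none present.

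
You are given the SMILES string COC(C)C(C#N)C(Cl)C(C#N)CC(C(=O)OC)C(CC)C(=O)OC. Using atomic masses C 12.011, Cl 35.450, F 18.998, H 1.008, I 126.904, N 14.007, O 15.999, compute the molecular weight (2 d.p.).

First, the molecular formula is C17H25ClN2O5 (counting implicit H from valence).
  C: 17 × 12.011 = 204.187
  Cl: 1 × 35.450 = 35.450
  H: 25 × 1.008 = 25.200
  N: 2 × 14.007 = 28.014
  O: 5 × 15.999 = 79.995
Sum: 17×12.011 + 1×35.450 + 25×1.008 + 2×14.007 + 5×15.999 = 372.846 → 372.85 g/mol.

372.85 g/mol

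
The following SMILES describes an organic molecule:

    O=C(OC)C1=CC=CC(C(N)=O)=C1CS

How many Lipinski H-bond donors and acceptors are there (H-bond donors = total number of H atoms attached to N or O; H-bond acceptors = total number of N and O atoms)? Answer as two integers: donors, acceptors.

2, 4

Donors: find every N or O and count the H atoms it carries.
  atom 1 (O): bond orders sum to 2 → 0 H
  atom 3 (O): bond orders sum to 2 → 0 H
  atom 11 (N): bond orders sum to 1 → 2 H
  atom 12 (O): bond orders sum to 2 → 0 H
Lipinski HBD = 2.
Acceptors: N atoms = 1, O atoms = 3 → HBA = 4.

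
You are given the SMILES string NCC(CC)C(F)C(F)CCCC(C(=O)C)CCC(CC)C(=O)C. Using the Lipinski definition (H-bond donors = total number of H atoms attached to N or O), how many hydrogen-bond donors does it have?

2

Donors: find every N or O and count the H atoms it carries.
  atom 1 (N): bond orders sum to 1 → 2 H
  atom 15 (O): bond orders sum to 2 → 0 H
  atom 23 (O): bond orders sum to 2 → 0 H
Lipinski HBD = 2.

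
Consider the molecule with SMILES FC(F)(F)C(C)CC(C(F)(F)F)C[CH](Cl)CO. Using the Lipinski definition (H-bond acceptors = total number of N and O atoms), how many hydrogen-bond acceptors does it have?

1

N atoms: 0; O atoms: 1.
Lipinski HBA = 0 + 1 = 1.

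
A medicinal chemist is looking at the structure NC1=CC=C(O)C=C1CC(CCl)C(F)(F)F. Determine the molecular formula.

Walk through each heavy atom and fill implicit hydrogens from standard valence (C 4, N 3, O 2, S 2, halogen 1):
  atom 1: N, bond orders sum to 1 (valence 3) → 2 H
  atom 2: C, bond orders sum to 4 (valence 4) → 0 H
  atom 3: C, bond orders sum to 3 (valence 4) → 1 H
  atom 4: C, bond orders sum to 3 (valence 4) → 1 H
  atom 5: C, bond orders sum to 4 (valence 4) → 0 H
  atom 6: O, bond orders sum to 1 (valence 2) → 1 H
  atom 7: C, bond orders sum to 3 (valence 4) → 1 H
  atom 8: C, bond orders sum to 4 (valence 4) → 0 H
  atom 9: C, bond orders sum to 2 (valence 4) → 2 H
  atom 10: C, bond orders sum to 3 (valence 4) → 1 H
  atom 11: C, bond orders sum to 2 (valence 4) → 2 H
  atom 12: Cl (halogen, monovalent) → 0 H
  atom 13: C, bond orders sum to 4 (valence 4) → 0 H
  atom 14: F (halogen, monovalent) → 0 H
  atom 15: F (halogen, monovalent) → 0 H
  atom 16: F (halogen, monovalent) → 0 H
Totals → C:10, H:11, Cl:1, F:3, N:1, O:1.
In Hill order: C10H11ClF3NO.

C10H11ClF3NO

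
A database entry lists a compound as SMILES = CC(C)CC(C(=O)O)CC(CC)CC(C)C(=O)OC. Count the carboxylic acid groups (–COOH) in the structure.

1

The carboxylic acid motif appears at heavy-atom position 6 in the SMILES.
Other groups present: 1 ester.
Carboxylic acid count: 1.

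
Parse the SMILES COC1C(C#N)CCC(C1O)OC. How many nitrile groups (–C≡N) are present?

The nitrile motif appears at heavy-atom position 5 in the SMILES.
Other groups present: 2 ether, 1 hydroxyl.
Nitrile count: 1.

1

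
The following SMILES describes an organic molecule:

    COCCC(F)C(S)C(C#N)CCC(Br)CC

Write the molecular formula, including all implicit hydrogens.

C12H21BrFNOS

Walk through each heavy atom and fill implicit hydrogens from standard valence (C 4, N 3, O 2, S 2, halogen 1):
  atom 1: C, bond orders sum to 1 (valence 4) → 3 H
  atom 2: O, bond orders sum to 2 (valence 2) → 0 H
  atom 3: C, bond orders sum to 2 (valence 4) → 2 H
  atom 4: C, bond orders sum to 2 (valence 4) → 2 H
  atom 5: C, bond orders sum to 3 (valence 4) → 1 H
  atom 6: F (halogen, monovalent) → 0 H
  atom 7: C, bond orders sum to 3 (valence 4) → 1 H
  atom 8: S, bond orders sum to 1 (valence 2) → 1 H
  atom 9: C, bond orders sum to 3 (valence 4) → 1 H
  atom 10: C, bond orders sum to 4 (valence 4) → 0 H
  atom 11: N, bond orders sum to 3 (valence 3) → 0 H
  atom 12: C, bond orders sum to 2 (valence 4) → 2 H
  atom 13: C, bond orders sum to 2 (valence 4) → 2 H
  atom 14: C, bond orders sum to 3 (valence 4) → 1 H
  atom 15: Br (halogen, monovalent) → 0 H
  atom 16: C, bond orders sum to 2 (valence 4) → 2 H
  atom 17: C, bond orders sum to 1 (valence 4) → 3 H
Totals → C:12, H:21, Br:1, F:1, N:1, O:1, S:1.
In Hill order: C12H21BrFNOS.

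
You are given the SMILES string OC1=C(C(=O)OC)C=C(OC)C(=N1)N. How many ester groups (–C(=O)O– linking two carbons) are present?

1

The ester motif appears at heavy-atom position 4 in the SMILES.
Other groups present: 1 ether, 1 hydroxyl, 1 primary amine.
Ester count: 1.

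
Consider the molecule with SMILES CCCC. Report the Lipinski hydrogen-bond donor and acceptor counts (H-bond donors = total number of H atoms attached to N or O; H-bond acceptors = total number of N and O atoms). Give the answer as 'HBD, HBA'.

Donors: find every N or O and count the H atoms it carries.
  (no N or O atoms present)
Lipinski HBD = 0.
Acceptors: N atoms = 0, O atoms = 0 → HBA = 0.

0, 0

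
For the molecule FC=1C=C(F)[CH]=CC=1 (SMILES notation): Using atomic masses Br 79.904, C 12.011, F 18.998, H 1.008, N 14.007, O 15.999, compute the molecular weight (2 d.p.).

First, the molecular formula is C6H4F2 (counting implicit H from valence).
  C: 6 × 12.011 = 72.066
  F: 2 × 18.998 = 37.996
  H: 4 × 1.008 = 4.032
Sum: 6×12.011 + 2×18.998 + 4×1.008 = 114.094 → 114.09 g/mol.

114.09 g/mol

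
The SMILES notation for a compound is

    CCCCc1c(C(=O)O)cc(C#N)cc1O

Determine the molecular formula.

Walk through each heavy atom and fill implicit hydrogens from standard valence (C 4, N 3, O 2, S 2, halogen 1); for lowercase aromatic atoms, an aromatic c carries 1 H when it has two neighbours and 0 H with three, and aromatic n carries 0 H:
  atom 1: C, bond orders sum to 1 (valence 4) → 3 H
  atom 2: C, bond orders sum to 2 (valence 4) → 2 H
  atom 3: C, bond orders sum to 2 (valence 4) → 2 H
  atom 4: C, bond orders sum to 2 (valence 4) → 2 H
  atom 5: aromatic c, 3 neighbours → 0 H
  atom 6: aromatic c, 3 neighbours → 0 H
  atom 7: C, bond orders sum to 4 (valence 4) → 0 H
  atom 8: O, bond orders sum to 2 (valence 2) → 0 H
  atom 9: O, bond orders sum to 1 (valence 2) → 1 H
  atom 10: aromatic c, 2 neighbours → 1 H
  atom 11: aromatic c, 3 neighbours → 0 H
  atom 12: C, bond orders sum to 4 (valence 4) → 0 H
  atom 13: N, bond orders sum to 3 (valence 3) → 0 H
  atom 14: aromatic c, 2 neighbours → 1 H
  atom 15: aromatic c, 3 neighbours → 0 H
  atom 16: O, bond orders sum to 1 (valence 2) → 1 H
Totals → C:12, H:13, N:1, O:3.
In Hill order: C12H13NO3.

C12H13NO3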